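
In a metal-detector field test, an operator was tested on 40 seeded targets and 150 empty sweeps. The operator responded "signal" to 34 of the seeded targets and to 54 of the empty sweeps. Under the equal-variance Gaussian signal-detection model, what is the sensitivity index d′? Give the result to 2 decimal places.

H = 34/40 = 0.8500
FA = 54/150 = 0.3600
z(0.8500) = 1.036, z(0.3600) = -0.358
d' = z(H) − z(FA) = 1.036 − (-0.358) = 1.394

d′ = 1.39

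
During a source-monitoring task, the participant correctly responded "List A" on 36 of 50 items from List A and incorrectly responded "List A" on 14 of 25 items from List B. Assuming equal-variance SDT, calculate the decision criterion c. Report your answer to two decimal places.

H = 36/50 = 0.7200
FA = 14/25 = 0.5600
Φ⁻¹(H) = 0.583
Φ⁻¹(FA) = 0.151
c = −½·[z(H) + z(FA)] = −0.5 × (0.583 + 0.151) = -0.367

c = -0.37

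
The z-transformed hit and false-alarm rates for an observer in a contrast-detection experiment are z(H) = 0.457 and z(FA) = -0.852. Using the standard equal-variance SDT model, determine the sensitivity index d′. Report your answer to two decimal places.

d′ = 1.31

d' = z(H) − z(FA) = 0.457 − (-0.852) = 1.309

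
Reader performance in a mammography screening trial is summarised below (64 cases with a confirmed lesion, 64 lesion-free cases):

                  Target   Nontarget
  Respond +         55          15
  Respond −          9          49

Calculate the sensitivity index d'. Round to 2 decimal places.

d' = 1.80

H = 55/64 = 0.8594
FA = 15/64 = 0.2344
z(H) = z(0.8594) = 1.0776
z(FA) = z(0.2344) = -0.7244
d' = z(H) − z(FA) = 1.0776 − (-0.7244) = 1.8020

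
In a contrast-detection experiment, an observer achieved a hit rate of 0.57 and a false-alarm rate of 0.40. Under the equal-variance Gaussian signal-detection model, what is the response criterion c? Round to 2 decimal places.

z(H) = 0.176
z(FA) = -0.253
c = −½·[z(H) + z(FA)] = −0.5 × (0.176 + (-0.253)) = 0.0385

c = 0.04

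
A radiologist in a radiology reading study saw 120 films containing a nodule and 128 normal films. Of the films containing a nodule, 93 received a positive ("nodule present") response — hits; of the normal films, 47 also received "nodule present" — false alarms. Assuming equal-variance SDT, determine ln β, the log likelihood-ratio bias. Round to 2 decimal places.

ln β = -0.23

H = 93/120 = 0.7750
FA = 47/128 = 0.3672
Φ⁻¹(H) = 0.755
Φ⁻¹(FA) = -0.339
ln β = −½·[z(H)² − z(FA)²] = −0.5 × (0.570 − 0.115) = -0.2275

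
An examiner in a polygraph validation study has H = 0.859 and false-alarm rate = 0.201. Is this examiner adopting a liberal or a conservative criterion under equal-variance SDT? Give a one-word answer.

z(H) = 1.076, z(FA) = -0.838
c = −½·(z(H) + z(FA)) = -0.119
c < 0 → liberal criterion (biased toward responding “yes”).

liberal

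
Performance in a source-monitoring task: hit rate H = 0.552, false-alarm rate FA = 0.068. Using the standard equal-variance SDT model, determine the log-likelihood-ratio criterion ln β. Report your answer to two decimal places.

Φ⁻¹(H) = 0.131
Φ⁻¹(FA) = -1.491
ln β = −½·[z(H)² − z(FA)²] = −0.5 × (0.017 − 2.223) = 1.103

ln β = 1.10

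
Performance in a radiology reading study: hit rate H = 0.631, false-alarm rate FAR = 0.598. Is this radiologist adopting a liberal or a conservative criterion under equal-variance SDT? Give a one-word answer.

liberal

z(H) = 0.335, z(FA) = 0.248
c = −½·(z(H) + z(FA)) = -0.2915
c < 0 → liberal criterion (biased toward responding “yes”).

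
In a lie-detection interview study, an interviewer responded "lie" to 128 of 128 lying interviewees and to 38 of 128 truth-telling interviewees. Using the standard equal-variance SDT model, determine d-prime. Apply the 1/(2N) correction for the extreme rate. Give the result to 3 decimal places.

d-prime = 3.193

The hit rate is 128/128 = 1, so apply the 1/(2N) correction: H → 1 − 1/(2·128) = 0.99609.
z(H) = z(0.99609) = 2.6597
z(FA) = z(0.29688) = -0.5334
d' = 2.6597 − (-0.5334) = 3.1931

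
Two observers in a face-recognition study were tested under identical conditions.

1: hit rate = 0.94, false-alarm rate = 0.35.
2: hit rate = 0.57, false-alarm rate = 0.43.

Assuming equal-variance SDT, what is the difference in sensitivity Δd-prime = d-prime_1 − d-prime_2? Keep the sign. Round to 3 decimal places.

1: z(0.94) = 1.5548, z(0.35) = -0.3853, d' = 1.9401
2: z(0.57) = 0.1764, z(0.43) = -0.1764, d' = 0.3528
Δd' = d'_1 − d'_2 = 1.9401 − 0.3528 = 1.5873
1 has the higher sensitivity.

Δd-prime = 1.587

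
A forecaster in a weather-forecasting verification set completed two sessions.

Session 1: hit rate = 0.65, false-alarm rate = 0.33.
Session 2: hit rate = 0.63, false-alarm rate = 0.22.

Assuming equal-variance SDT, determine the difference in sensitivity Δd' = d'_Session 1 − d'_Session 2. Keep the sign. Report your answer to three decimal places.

Session 1: z(0.65) = 0.3853, z(0.33) = -0.4399, d' = 0.8252
Session 2: z(0.63) = 0.3319, z(0.22) = -0.7722, d' = 1.1041
Δd' = d'_Session 1 − d'_Session 2 = 0.8252 − 1.1041 = -0.2789
Session 2 has the higher sensitivity.

Δd' = -0.279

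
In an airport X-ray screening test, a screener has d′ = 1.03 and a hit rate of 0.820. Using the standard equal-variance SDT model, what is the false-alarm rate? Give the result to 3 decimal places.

false-alarm rate = 0.454

z(hit rate) = z(0.820) = 0.9154
z(FA) = z(H) − d' = 0.9154 − 1.03 = -0.1146
false-alarm rate = Φ(-0.1146) = 0.4544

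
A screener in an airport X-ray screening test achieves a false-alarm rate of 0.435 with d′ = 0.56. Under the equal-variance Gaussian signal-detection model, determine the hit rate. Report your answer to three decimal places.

hit rate = 0.654

z(false-alarm rate) = z(0.435) = -0.1637
z(H) = z(FA) + d' = -0.1637 + 0.56 = 0.3963
hit rate = Φ(0.3963) = 0.6541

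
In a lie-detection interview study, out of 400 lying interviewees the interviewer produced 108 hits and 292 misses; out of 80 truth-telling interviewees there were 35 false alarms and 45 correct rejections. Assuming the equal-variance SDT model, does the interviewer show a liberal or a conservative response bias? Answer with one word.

conservative

z(H) = -0.613, z(FA) = -0.157
c = −½·(z(H) + z(FA)) = 0.385
c > 0 → conservative criterion (biased toward responding “no”).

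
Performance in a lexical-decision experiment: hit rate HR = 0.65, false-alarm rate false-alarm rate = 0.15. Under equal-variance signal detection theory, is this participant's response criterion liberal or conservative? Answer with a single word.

conservative

z(H) = 0.385, z(FA) = -1.036
c = −½·(z(H) + z(FA)) = 0.3255
c > 0 → conservative criterion (biased toward responding “no”).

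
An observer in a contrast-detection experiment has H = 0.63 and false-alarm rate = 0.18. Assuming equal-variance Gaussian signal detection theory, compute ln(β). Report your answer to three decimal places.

z(H) = z(0.63) = 0.3319
z(FA) = z(0.18) = -0.9154
ln β = −½·[z(H)² − z(FA)²] = −0.5 × (0.1102 − 0.8380) = 0.3639

ln β = 0.364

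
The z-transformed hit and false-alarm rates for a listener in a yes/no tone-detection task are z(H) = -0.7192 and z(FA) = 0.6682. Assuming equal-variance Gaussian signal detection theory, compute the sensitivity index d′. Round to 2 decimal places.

d′ = -1.39

d' = z(H) − z(FA) = -0.7192 − 0.6682 = -1.3874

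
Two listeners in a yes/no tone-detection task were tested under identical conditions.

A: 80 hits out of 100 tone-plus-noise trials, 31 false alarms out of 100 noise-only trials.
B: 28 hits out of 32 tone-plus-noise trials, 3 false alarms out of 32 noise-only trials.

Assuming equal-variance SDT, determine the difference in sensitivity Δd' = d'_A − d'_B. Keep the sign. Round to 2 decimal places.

A: z(0.8000) = 0.842, z(0.3100) = -0.496, d' = 1.338
B: z(0.8750) = 1.150, z(0.0938) = -1.318, d' = 2.468
Δd' = d'_A − d'_B = 1.338 − 2.468 = -1.130
B has the higher sensitivity.

Δd' = -1.13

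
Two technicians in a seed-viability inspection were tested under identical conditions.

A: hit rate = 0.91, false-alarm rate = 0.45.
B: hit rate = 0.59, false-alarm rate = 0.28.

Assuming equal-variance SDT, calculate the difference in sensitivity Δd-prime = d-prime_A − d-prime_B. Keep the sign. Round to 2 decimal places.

A: z(0.91) = 1.341, z(0.45) = -0.126, d' = 1.467
B: z(0.59) = 0.228, z(0.28) = -0.583, d' = 0.811
Δd' = d'_A − d'_B = 1.467 − 0.811 = 0.656
A has the higher sensitivity.

Δd-prime = 0.66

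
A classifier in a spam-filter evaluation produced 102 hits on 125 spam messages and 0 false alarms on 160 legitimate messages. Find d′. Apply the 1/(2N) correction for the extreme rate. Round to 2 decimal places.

d′ = 3.63

The false-alarm rate is 0/160 = 0, so apply the 1/(2N) correction: FA → 1/(2·160) = 0.00313.
z(H) = z(0.81600) = 0.900
z(FA) = z(0.00313) = -2.734
d' = 0.900 − (-2.734) = 3.634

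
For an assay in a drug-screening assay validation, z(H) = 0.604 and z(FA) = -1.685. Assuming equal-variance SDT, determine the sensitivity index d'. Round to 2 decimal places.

d' = z(H) − z(FA) = 0.604 − (-1.685) = 2.289

d' = 2.29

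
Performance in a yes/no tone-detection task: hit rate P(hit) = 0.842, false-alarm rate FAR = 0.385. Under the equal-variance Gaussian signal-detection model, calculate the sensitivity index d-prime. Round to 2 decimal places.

d-prime = 1.30

z(H) = z(0.842) = 1.0027
z(FA) = z(0.385) = -0.2924
d' = z(H) − z(FA) = 1.0027 − (-0.2924) = 1.2951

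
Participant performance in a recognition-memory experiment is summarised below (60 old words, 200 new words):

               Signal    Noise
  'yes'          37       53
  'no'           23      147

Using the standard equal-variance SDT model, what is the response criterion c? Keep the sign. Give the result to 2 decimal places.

c = 0.17

H = 37/60 = 0.6167
FA = 53/200 = 0.2650
z(H) = z(0.6167) = 0.2968
z(FA) = z(0.2650) = -0.6280
c = −½·[z(H) + z(FA)] = −0.5 × (0.2968 + (-0.6280)) = 0.1656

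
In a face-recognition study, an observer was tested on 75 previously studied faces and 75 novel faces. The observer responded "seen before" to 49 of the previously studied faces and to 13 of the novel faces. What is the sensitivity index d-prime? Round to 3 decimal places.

H = 49/75 = 0.6533
FA = 13/75 = 0.1733
Φ⁻¹(H) = Φ⁻¹(0.6533) = 0.3942
Φ⁻¹(FA) = Φ⁻¹(0.1733) = -0.9412
d' = z(H) − z(FA) = 0.3942 − (-0.9412) = 1.3354

d-prime = 1.335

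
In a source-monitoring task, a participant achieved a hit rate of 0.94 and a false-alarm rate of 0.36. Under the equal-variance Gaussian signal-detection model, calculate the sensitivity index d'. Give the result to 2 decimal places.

d' = 1.91

z(H) = 1.555
z(FA) = -0.358
d' = z(H) − z(FA) = 1.555 − (-0.358) = 1.913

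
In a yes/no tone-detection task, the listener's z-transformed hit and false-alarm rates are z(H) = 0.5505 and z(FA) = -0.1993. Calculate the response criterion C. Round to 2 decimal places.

C = -0.18

c = −½·[z(H) + z(FA)] = −½·(0.5505 + (-0.1993)) = -0.1756
c < 0: the listener has a liberal response bias.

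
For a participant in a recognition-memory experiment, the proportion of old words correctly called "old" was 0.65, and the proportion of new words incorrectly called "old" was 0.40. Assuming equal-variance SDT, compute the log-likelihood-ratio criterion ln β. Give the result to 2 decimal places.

z(0.65) = 0.385, z(0.40) = -0.253
ln β = −½·[z(H)² − z(FA)²] = −0.5 × (0.148 − 0.064) = -0.042

ln β = -0.04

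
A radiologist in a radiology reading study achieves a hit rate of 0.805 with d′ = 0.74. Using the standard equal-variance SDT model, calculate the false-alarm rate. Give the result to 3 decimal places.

z(hit rate) = z(0.805) = 0.8596
z(FA) = z(H) − d' = 0.8596 − 0.74 = 0.1196
false-alarm rate = Φ(0.1196) = 0.5476

false-alarm rate = 0.548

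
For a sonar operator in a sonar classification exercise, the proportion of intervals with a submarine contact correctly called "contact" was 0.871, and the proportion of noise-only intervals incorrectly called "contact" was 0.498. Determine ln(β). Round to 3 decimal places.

ln β = -0.640

z(0.871) = 1.1311, z(0.498) = -0.0050
ln β = −½·[z(H)² − z(FA)²] = −0.5 × (1.2794 − 0.0000) = -0.6397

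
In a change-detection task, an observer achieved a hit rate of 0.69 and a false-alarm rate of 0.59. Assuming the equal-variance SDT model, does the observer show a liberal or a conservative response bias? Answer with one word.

liberal

z(H) = 0.496, z(FA) = 0.228
c = −½·(z(H) + z(FA)) = -0.362
c < 0 → liberal criterion (biased toward responding “yes”).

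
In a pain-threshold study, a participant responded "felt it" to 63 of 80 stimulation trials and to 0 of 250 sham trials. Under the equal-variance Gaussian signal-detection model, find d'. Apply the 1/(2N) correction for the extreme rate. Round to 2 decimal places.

d' = 3.68

The false-alarm rate is 0/250 = 0, so apply the 1/(2N) correction: FA → 1/(2·250) = 0.00200.
z(H) = z(0.78750) = 0.798
z(FA) = z(0.00200) = -2.878
d' = 0.798 − (-2.878) = 3.676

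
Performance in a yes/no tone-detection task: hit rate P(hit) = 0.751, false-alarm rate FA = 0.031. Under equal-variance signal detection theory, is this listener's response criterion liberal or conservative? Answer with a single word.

z(H) = 0.678, z(FA) = -1.866
c = −½·(z(H) + z(FA)) = 0.594
c > 0 → conservative criterion (biased toward responding “no”).

conservative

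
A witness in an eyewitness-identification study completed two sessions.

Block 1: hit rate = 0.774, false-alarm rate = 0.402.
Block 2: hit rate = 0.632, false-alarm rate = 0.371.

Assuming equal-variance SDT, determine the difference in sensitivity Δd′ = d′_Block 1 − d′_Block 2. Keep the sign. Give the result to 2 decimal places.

Block 1: z(0.774) = 0.752, z(0.402) = -0.248, d' = 1.000
Block 2: z(0.632) = 0.337, z(0.371) = -0.329, d' = 0.666
Δd' = d'_Block 1 − d'_Block 2 = 1.000 − 0.666 = 0.334
Block 1 has the higher sensitivity.

Δd′ = 0.33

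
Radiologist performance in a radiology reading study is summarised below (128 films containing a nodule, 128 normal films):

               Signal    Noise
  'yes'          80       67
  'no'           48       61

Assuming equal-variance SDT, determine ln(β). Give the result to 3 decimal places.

ln β = -0.049

H = 80/128 = 0.6250
FA = 67/128 = 0.5234
z(H) = z(0.6250) = 0.3186
z(FA) = z(0.5234) = 0.0587
ln β = −½·[z(H)² − z(FA)²] = −0.5 × (0.1015 − 0.0034) = -0.04905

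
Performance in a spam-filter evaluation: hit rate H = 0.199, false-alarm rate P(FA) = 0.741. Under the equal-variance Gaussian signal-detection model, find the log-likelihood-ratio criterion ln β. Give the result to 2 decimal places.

Φ⁻¹(H) = Φ⁻¹(0.199) = -0.845
Φ⁻¹(FA) = Φ⁻¹(0.741) = 0.646
ln β = −½·[z(H)² − z(FA)²] = −0.5 × (0.714 − 0.417) = -0.1485

ln β = -0.15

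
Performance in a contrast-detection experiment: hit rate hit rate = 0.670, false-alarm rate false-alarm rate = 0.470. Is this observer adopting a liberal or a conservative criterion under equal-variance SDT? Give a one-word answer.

liberal

z(H) = 0.440, z(FA) = -0.075
c = −½·(z(H) + z(FA)) = -0.1825
c < 0 → liberal criterion (biased toward responding “yes”).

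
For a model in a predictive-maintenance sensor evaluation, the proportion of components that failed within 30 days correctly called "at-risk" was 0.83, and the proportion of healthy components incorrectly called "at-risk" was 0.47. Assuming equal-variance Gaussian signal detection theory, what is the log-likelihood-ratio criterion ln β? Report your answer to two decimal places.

z(0.83) = 0.954, z(0.47) = -0.075
ln β = −½·[z(H)² − z(FA)²] = −0.5 × (0.910 − 0.006) = -0.452

ln β = -0.45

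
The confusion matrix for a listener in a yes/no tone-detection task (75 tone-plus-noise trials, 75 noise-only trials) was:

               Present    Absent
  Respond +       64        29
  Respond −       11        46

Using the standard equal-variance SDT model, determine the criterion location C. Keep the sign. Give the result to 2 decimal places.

C = -0.38

H = 64/75 = 0.8533
FA = 29/75 = 0.3867
z(0.8533) = 1.051, z(0.3867) = -0.288
c = −½·[z(H) + z(FA)] = −0.5 × (1.051 + (-0.288)) = -0.3815
c < 0: the listener has a liberal response bias.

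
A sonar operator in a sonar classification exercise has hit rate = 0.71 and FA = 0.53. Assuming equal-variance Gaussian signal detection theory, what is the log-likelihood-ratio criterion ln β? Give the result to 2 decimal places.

z(0.71) = 0.553, z(0.53) = 0.075
ln β = −½·[z(H)² − z(FA)²] = −0.5 × (0.306 − 0.006) = -0.150

ln β = -0.15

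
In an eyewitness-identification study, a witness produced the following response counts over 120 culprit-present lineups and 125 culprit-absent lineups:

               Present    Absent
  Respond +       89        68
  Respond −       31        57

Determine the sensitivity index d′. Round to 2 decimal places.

H = 89/120 = 0.7417
FA = 68/125 = 0.5440
z(H) = z(0.7417) = 0.6486
z(FA) = z(0.5440) = 0.1105
d' = z(H) − z(FA) = 0.6486 − 0.1105 = 0.5381

d′ = 0.54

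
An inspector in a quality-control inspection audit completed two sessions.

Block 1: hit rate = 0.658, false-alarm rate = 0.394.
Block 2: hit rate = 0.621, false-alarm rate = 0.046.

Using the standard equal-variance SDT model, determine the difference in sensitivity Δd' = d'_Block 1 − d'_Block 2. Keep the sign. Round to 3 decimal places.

Δd' = -1.317

Block 1: z(0.658) = 0.4070, z(0.394) = -0.2689, d' = 0.6759
Block 2: z(0.621) = 0.3081, z(0.046) = -1.6849, d' = 1.9930
Δd' = d'_Block 1 − d'_Block 2 = 0.6759 − 1.9930 = -1.3171
Block 2 has the higher sensitivity.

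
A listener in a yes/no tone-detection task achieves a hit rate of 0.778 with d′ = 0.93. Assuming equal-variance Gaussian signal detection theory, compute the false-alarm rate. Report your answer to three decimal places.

z(hit rate) = z(0.778) = 0.7655
z(FA) = z(H) − d' = 0.7655 − 0.93 = -0.1645
false-alarm rate = Φ(-0.1645) = 0.4347

false-alarm rate = 0.435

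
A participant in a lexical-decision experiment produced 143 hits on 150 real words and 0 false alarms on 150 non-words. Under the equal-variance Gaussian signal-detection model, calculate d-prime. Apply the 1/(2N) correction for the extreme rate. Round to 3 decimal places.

d-prime = 4.391

The false-alarm rate is 0/150 = 0, so apply the 1/(2N) correction: FA → 1/(2·150) = 0.00333.
z(H) = z(0.95333) = 1.6780
z(FA) = z(0.00333) = -2.7134
d' = 1.6780 − (-2.7134) = 4.3914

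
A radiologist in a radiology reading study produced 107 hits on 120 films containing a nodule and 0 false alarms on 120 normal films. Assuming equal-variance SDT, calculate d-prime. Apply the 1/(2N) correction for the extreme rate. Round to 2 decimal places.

d-prime = 3.87

The false-alarm rate is 0/120 = 0, so apply the 1/(2N) correction: FA → 1/(2·120) = 0.00417.
z(H) = z(0.89167) = 1.235
z(FA) = z(0.00417) = -2.638
d' = 1.235 − (-2.638) = 3.873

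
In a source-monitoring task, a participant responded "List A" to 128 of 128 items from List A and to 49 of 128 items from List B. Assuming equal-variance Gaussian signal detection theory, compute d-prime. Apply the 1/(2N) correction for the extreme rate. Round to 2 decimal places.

The hit rate is 128/128 = 1, so apply the 1/(2N) correction: H → 1 − 1/(2·128) = 0.99609.
z(H) = z(0.99609) = 2.660
z(FA) = z(0.38281) = -0.298
d' = 2.660 − (-0.298) = 2.958

d-prime = 2.96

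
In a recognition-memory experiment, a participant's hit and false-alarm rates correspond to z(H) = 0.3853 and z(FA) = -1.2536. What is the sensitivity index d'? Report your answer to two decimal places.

d' = z(H) − z(FA) = 0.3853 − (-1.2536) = 1.6389

d' = 1.64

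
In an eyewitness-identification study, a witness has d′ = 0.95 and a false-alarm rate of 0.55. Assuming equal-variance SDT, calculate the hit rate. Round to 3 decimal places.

z(false-alarm rate) = z(0.55) = 0.1257
z(H) = z(FA) + d' = 0.1257 + 0.95 = 1.0757
hit rate = Φ(1.0757) = 0.8590

hit rate = 0.859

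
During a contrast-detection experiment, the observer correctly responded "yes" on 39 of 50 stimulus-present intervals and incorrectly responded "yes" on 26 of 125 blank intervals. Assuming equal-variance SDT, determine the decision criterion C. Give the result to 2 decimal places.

H = 39/50 = 0.7800
FA = 26/125 = 0.2080
z(H) = z(0.7800) = 0.7722
z(FA) = z(0.2080) = -0.8134
c = −½·[z(H) + z(FA)] = −0.5 × (0.7722 + (-0.8134)) = 0.0206
c > 0: the observer has a conservative response bias.

C = 0.02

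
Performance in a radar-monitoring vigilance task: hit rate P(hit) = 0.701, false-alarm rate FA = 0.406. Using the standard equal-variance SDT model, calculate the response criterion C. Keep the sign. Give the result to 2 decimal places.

C = -0.14

Φ⁻¹(H) = 0.527
Φ⁻¹(FA) = -0.238
c = −½·[z(H) + z(FA)] = −0.5 × (0.527 + (-0.238)) = -0.1445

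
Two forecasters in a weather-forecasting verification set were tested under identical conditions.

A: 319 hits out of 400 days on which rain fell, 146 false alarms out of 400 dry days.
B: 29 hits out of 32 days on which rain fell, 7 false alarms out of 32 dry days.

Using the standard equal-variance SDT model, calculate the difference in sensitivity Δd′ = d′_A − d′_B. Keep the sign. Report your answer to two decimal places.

Δd′ = -0.92

A: z(0.7975) = 0.833, z(0.3650) = -0.345, d' = 1.178
B: z(0.9062) = 1.318, z(0.2188) = -0.776, d' = 2.094
Δd' = d'_A − d'_B = 1.178 − 2.094 = -0.916
B has the higher sensitivity.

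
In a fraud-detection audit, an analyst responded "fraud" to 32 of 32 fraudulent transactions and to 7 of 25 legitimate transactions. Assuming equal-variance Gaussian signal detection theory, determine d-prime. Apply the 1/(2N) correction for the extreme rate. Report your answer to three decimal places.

The hit rate is 32/32 = 1, so apply the 1/(2N) correction: H → 1 − 1/(2·32) = 0.98438.
z(H) = z(0.98438) = 2.1540
z(FA) = z(0.28000) = -0.5828
d' = 2.1540 − (-0.5828) = 2.7368

d-prime = 2.737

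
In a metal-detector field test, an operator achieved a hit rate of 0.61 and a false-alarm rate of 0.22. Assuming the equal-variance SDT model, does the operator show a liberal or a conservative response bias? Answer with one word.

conservative

z(H) = 0.279, z(FA) = -0.772
c = −½·(z(H) + z(FA)) = 0.2465
c > 0 → conservative criterion (biased toward responding “no”).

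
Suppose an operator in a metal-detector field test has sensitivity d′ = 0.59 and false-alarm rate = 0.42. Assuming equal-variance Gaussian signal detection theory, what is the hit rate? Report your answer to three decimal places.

z(false-alarm rate) = z(0.42) = -0.2019
z(H) = z(FA) + d' = -0.2019 + 0.59 = 0.3881
hit rate = Φ(0.3881) = 0.6510

hit rate = 0.651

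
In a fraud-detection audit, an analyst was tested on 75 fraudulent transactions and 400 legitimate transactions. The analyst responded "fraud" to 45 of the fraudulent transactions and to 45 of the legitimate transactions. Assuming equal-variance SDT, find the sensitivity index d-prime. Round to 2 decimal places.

H = 45/75 = 0.6000
FA = 45/400 = 0.1125
Φ⁻¹(0.6000) = 0.2533, Φ⁻¹(0.1125) = -1.2133
d' = z(H) − z(FA) = 0.2533 − (-1.2133) = 1.4666

d-prime = 1.47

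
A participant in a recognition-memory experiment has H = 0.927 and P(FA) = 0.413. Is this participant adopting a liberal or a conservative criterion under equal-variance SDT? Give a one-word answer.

z(H) = 1.454, z(FA) = -0.220
c = −½·(z(H) + z(FA)) = -0.617
c < 0 → liberal criterion (biased toward responding “yes”).

liberal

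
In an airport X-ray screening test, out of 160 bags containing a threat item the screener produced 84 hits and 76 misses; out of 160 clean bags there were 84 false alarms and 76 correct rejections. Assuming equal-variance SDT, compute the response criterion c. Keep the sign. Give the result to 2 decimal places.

c = -0.06

H = 84/160 = 0.5250
FA = 84/160 = 0.5250
Φ⁻¹(H) = Φ⁻¹(0.5250) = 0.063
Φ⁻¹(FA) = Φ⁻¹(0.5250) = 0.063
c = −½·[z(H) + z(FA)] = −0.5 × (0.063 + 0.063) = -0.063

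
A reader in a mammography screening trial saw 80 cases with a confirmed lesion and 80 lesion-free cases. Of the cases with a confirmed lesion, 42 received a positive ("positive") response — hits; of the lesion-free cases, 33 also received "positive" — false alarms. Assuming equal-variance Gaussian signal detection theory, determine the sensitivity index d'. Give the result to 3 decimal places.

d' = 0.284

H = 42/80 = 0.5250
FA = 33/80 = 0.4125
z(H) = 0.0627
z(FA) = -0.2211
d' = z(H) − z(FA) = 0.0627 − (-0.2211) = 0.2838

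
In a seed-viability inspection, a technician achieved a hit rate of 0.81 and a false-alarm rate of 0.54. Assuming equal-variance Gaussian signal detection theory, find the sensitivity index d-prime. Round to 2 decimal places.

z(H) = z(0.81) = 0.878
z(FA) = z(0.54) = 0.100
d' = z(H) − z(FA) = 0.878 − 0.100 = 0.778

d-prime = 0.78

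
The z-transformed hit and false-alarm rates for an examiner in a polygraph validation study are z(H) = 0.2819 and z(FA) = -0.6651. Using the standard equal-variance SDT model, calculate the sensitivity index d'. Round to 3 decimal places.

d' = 0.947

d' = z(H) − z(FA) = 0.2819 − (-0.6651) = 0.9470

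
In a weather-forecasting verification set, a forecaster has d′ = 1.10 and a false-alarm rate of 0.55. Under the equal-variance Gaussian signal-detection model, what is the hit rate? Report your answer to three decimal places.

hit rate = 0.890

z(false-alarm rate) = z(0.55) = 0.1257
z(H) = z(FA) + d' = 0.1257 + 1.10 = 1.2257
hit rate = Φ(1.2257) = 0.8898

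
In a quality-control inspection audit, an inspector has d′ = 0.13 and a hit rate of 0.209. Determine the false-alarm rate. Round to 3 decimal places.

false-alarm rate = 0.174

z(hit rate) = z(0.209) = -0.8099
z(FA) = z(H) − d' = -0.8099 − 0.13 = -0.9399
false-alarm rate = Φ(-0.9399) = 0.1736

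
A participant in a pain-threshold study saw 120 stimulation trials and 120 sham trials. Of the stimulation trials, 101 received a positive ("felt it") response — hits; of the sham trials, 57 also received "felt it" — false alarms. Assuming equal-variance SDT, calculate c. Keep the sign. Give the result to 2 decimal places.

H = 101/120 = 0.8417
FA = 57/120 = 0.4750
z(0.8417) = 1.001, z(0.4750) = -0.063
c = −½·[z(H) + z(FA)] = −0.5 × (1.001 + (-0.063)) = -0.469
c < 0: the participant has a liberal response bias.

c = -0.47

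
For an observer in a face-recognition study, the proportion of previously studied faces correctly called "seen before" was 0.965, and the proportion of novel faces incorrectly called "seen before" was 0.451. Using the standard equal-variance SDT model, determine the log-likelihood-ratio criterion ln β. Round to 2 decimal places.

z(H) = 1.812
z(FA) = -0.123
ln β = −½·[z(H)² − z(FA)²] = −0.5 × (3.283 − 0.015) = -1.634

ln β = -1.63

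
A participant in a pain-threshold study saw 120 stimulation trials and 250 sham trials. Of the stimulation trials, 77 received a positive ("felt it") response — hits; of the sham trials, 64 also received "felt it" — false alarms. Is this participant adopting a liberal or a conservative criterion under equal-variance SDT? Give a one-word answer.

conservative

z(H) = 0.363, z(FA) = -0.656
c = −½·(z(H) + z(FA)) = 0.1465
c > 0 → conservative criterion (biased toward responding “no”).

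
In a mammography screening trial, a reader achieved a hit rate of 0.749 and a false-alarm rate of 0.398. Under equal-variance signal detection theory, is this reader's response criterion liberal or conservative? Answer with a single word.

liberal

z(H) = 0.671, z(FA) = -0.259
c = −½·(z(H) + z(FA)) = -0.206
c < 0 → liberal criterion (biased toward responding “yes”).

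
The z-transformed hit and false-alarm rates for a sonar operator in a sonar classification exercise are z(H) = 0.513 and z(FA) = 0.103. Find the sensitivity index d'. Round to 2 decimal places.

d' = z(H) − z(FA) = 0.513 − 0.103 = 0.410

d' = 0.41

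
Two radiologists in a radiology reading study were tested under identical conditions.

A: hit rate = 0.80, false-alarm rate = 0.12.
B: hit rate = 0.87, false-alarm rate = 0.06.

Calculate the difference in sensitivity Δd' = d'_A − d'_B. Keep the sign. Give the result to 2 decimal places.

A: z(0.80) = 0.842, z(0.12) = -1.175, d' = 2.017
B: z(0.87) = 1.126, z(0.06) = -1.555, d' = 2.681
Δd' = d'_A − d'_B = 2.017 − 2.681 = -0.664
B has the higher sensitivity.

Δd' = -0.66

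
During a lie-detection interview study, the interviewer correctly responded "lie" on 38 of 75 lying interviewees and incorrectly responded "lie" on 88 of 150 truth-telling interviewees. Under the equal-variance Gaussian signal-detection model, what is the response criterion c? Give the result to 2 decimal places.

c = -0.12

H = 38/75 = 0.5067
FA = 88/150 = 0.5867
z(H) = 0.0168
z(FA) = 0.2191
c = −½·[z(H) + z(FA)] = −0.5 × (0.0168 + 0.2191) = -0.11795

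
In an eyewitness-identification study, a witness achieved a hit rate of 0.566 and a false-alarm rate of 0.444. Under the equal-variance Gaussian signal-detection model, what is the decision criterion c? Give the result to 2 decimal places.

z(H) = 0.1662
z(FA) = -0.1408
c = −½·[z(H) + z(FA)] = −0.5 × (0.1662 + (-0.1408)) = -0.0127

c = -0.01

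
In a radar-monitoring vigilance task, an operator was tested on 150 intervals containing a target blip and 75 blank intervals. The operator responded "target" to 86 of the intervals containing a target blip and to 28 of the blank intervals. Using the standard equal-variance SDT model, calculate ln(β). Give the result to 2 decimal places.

H = 86/150 = 0.5733
FA = 28/75 = 0.3733
z(H) = 0.185
z(FA) = -0.323
ln β = −½·[z(H)² − z(FA)²] = −0.5 × (0.034 − 0.104) = 0.035

ln β = 0.04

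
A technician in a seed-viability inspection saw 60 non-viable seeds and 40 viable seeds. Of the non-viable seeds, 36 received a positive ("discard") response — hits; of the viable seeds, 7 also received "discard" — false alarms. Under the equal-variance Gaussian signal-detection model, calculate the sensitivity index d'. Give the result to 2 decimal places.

H = 36/60 = 0.6000
FA = 7/40 = 0.1750
z(H) = 0.253
z(FA) = -0.935
d' = z(H) − z(FA) = 0.253 − (-0.935) = 1.188

d' = 1.19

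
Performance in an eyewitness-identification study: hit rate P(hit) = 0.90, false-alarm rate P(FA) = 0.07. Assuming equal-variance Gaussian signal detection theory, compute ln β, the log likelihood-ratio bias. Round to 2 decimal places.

ln β = 0.27

z(H) = z(0.90) = 1.282
z(FA) = z(0.07) = -1.476
ln β = −½·[z(H)² − z(FA)²] = −0.5 × (1.644 − 2.179) = 0.2675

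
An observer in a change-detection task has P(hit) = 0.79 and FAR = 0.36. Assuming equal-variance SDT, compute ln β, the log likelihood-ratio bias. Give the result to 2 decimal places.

z(H) = z(0.79) = 0.806
z(FA) = z(0.36) = -0.358
ln β = −½·[z(H)² − z(FA)²] = −0.5 × (0.650 − 0.128) = -0.261

ln β = -0.26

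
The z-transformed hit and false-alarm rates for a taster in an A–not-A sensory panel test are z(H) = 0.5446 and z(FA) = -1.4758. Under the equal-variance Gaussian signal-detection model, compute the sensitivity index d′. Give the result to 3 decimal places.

d' = z(H) − z(FA) = 0.5446 − (-1.4758) = 2.0204

d′ = 2.020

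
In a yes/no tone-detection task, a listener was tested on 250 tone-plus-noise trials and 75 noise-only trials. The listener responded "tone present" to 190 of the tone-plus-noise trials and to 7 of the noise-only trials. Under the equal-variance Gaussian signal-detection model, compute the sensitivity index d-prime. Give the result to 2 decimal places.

H = 190/250 = 0.7600
FA = 7/75 = 0.0933
z(0.7600) = 0.706, z(0.0933) = -1.321
d' = z(H) − z(FA) = 0.706 − (-1.321) = 2.027

d-prime = 2.03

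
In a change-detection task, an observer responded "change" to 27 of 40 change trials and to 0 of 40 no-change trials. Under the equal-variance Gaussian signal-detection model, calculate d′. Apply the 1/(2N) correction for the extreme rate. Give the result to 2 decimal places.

The false-alarm rate is 0/40 = 0, so apply the 1/(2N) correction: FA → 1/(2·40) = 0.01250.
z(H) = z(0.67500) = 0.454
z(FA) = z(0.01250) = -2.241
d' = 0.454 − (-2.241) = 2.695

d′ = 2.70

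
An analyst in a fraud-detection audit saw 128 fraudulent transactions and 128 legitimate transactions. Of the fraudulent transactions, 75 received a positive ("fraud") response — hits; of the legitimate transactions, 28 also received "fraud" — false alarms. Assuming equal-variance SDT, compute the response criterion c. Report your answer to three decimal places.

H = 75/128 = 0.5859
FA = 28/128 = 0.2188
z(H) = z(0.5859) = 0.2170
z(FA) = z(0.2188) = -0.7763
c = −½·[z(H) + z(FA)] = −0.5 × (0.2170 + (-0.7763)) = 0.27965
c > 0: the analyst has a conservative response bias.

c = 0.280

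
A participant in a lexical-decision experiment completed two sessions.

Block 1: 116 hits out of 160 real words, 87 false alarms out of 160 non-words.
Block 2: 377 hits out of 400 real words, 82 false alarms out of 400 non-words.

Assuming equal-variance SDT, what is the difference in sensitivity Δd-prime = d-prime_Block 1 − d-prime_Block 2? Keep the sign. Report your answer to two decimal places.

Block 1: z(0.7250) = 0.598, z(0.5437) = 0.110, d' = 0.488
Block 2: z(0.9425) = 1.576, z(0.2050) = -0.824, d' = 2.400
Δd' = d'_Block 1 − d'_Block 2 = 0.488 − 2.400 = -1.912
Block 2 has the higher sensitivity.

Δd-prime = -1.91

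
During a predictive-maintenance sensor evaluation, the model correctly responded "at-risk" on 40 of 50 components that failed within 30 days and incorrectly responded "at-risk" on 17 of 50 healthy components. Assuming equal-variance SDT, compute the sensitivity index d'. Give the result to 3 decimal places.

d' = 1.254

H = 40/50 = 0.8000
FA = 17/50 = 0.3400
z(H) = z(0.8000) = 0.8416
z(FA) = z(0.3400) = -0.4125
d' = z(H) − z(FA) = 0.8416 − (-0.4125) = 1.2541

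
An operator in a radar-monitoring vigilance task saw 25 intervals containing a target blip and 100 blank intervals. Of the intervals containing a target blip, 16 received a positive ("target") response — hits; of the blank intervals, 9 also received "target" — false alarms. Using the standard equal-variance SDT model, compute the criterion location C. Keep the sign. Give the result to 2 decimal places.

H = 16/25 = 0.6400
FA = 9/100 = 0.0900
Φ⁻¹(H) = Φ⁻¹(0.6400) = 0.358
Φ⁻¹(FA) = Φ⁻¹(0.0900) = -1.341
c = −½·[z(H) + z(FA)] = −0.5 × (0.358 + (-1.341)) = 0.4915

C = 0.49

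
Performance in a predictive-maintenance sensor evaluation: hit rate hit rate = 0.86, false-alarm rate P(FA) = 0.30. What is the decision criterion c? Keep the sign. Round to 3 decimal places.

c = -0.278

z(H) = 1.0803
z(FA) = -0.5244
c = −½·[z(H) + z(FA)] = −0.5 × (1.0803 + (-0.5244)) = -0.27795
c < 0: the model has a liberal response bias.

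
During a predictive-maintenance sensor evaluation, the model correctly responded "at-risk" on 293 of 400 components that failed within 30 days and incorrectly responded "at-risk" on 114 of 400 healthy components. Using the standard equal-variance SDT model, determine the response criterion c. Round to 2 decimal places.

c = -0.03

H = 293/400 = 0.7325
FA = 114/400 = 0.2850
z(H) = z(0.7325) = 0.620
z(FA) = z(0.2850) = -0.568
c = −½·[z(H) + z(FA)] = −0.5 × (0.620 + (-0.568)) = -0.026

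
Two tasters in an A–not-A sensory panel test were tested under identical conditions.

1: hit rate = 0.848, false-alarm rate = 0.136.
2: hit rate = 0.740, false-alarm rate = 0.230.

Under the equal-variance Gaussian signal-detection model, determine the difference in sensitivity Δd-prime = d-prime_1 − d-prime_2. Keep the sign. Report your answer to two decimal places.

1: z(0.848) = 1.028, z(0.136) = -1.098, d' = 2.126
2: z(0.740) = 0.643, z(0.230) = -0.739, d' = 1.382
Δd' = d'_1 − d'_2 = 2.126 − 1.382 = 0.744
1 has the higher sensitivity.

Δd-prime = 0.74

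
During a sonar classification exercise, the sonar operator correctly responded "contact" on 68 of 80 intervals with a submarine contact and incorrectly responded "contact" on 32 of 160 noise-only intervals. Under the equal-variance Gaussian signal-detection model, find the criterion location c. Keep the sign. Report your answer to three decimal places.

H = 68/80 = 0.8500
FA = 32/160 = 0.2000
z(0.8500) = 1.0364, z(0.2000) = -0.8416
c = −½·[z(H) + z(FA)] = −0.5 × (1.0364 + (-0.8416)) = -0.0974
c < 0: the sonar operator has a liberal response bias.

c = -0.097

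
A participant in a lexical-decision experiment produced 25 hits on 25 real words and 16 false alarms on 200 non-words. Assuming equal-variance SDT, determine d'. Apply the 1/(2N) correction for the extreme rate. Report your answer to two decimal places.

The hit rate is 25/25 = 1, so apply the 1/(2N) correction: H → 1 − 1/(2·25) = 0.98000.
z(H) = z(0.98000) = 2.054
z(FA) = z(0.08000) = -1.405
d' = 2.054 − (-1.405) = 3.459

d' = 3.46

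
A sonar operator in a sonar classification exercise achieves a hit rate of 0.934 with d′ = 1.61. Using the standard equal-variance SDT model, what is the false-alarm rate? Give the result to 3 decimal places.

false-alarm rate = 0.459

z(hit rate) = z(0.934) = 1.5063
z(FA) = z(H) − d' = 1.5063 − 1.61 = -0.1037
false-alarm rate = Φ(-0.1037) = 0.4587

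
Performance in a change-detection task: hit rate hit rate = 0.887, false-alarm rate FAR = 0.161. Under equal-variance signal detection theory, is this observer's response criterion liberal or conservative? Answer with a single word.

z(H) = 1.211, z(FA) = -0.990
c = −½·(z(H) + z(FA)) = -0.1105
c < 0 → liberal criterion (biased toward responding “yes”).

liberal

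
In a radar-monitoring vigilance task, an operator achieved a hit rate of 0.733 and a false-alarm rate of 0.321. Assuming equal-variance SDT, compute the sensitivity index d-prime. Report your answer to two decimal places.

d-prime = 1.09

Φ⁻¹(H) = Φ⁻¹(0.733) = 0.6219
Φ⁻¹(FA) = Φ⁻¹(0.321) = -0.4649
d' = z(H) − z(FA) = 0.6219 − (-0.4649) = 1.0868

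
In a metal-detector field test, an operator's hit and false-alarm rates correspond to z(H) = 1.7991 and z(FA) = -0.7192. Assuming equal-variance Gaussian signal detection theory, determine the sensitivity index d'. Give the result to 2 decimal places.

d' = z(H) − z(FA) = 1.7991 − (-0.7192) = 2.5183

d' = 2.52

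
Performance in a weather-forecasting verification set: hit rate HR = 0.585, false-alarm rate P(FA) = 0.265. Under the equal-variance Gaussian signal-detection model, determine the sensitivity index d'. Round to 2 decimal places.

z(H) = 0.2147
z(FA) = -0.6280
d' = z(H) − z(FA) = 0.2147 − (-0.6280) = 0.8427

d' = 0.84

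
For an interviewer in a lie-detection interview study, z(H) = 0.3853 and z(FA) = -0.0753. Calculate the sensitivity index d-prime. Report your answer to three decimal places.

d-prime = 0.461

d' = z(H) − z(FA) = 0.3853 − (-0.0753) = 0.4606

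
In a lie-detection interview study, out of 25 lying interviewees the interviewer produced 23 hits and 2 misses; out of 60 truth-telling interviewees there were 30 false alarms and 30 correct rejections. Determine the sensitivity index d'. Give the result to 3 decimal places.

H = 23/25 = 0.9200
FA = 30/60 = 0.5000
z(H) = z(0.9200) = 1.4051
z(FA) = z(0.5000) = 0.0000
d' = z(H) − z(FA) = 1.4051 − 0.0000 = 1.4051

d' = 1.405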